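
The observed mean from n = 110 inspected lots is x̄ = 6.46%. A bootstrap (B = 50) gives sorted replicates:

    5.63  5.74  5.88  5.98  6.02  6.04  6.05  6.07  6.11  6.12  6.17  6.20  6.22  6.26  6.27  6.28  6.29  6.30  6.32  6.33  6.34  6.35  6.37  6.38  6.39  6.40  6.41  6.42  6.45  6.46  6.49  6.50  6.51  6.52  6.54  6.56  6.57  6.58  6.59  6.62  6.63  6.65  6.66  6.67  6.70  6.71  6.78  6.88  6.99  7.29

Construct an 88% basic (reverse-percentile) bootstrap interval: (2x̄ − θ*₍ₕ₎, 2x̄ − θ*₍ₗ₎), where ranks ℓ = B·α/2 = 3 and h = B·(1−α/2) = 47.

(6.14, 7.04)

Percentile endpoints at ranks 3 and 47: θ*₍3₎ = 5.88, θ*₍47₎ = 6.78.
Basic interval reflects these around x̄:
  lower = 2 × 6.46 − 6.78 = 6.14
  upper = 2 × 6.46 − 5.88 = 7.04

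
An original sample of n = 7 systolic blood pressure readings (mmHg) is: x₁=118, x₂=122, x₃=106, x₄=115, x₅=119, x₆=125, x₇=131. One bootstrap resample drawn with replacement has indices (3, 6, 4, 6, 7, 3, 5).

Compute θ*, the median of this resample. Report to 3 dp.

θ* = 119.000

Resample values: 106, 125, 115, 125, 131, 106, 119.
Sorted: 106, 106, 115, 119, 125, 125, 131
Median = middle value = 119.000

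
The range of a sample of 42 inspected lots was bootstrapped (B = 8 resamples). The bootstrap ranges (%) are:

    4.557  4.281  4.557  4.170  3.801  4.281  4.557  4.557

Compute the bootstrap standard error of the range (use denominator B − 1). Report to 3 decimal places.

Bootstrap SE is the standard deviation of the 8 replicate ranges.
Mean of replicates: (4.557 + 4.281 + 4.557 + 4.170 + 3.801 + 4.281 + 4.557 + 4.557) / 8 = 34.7610 / 8 = 4.3451
Sum of squared deviations: (+0.2119)² + (−0.0641)² + (+0.2119)² + (−0.1751)² + (−0.5441)² + (−0.0641)² + (+0.2119)² + (+0.2119)² = 0.5145
Variance = 0.5145 / 7 = 0.0735
SE* = √0.0735

SE* = 0.271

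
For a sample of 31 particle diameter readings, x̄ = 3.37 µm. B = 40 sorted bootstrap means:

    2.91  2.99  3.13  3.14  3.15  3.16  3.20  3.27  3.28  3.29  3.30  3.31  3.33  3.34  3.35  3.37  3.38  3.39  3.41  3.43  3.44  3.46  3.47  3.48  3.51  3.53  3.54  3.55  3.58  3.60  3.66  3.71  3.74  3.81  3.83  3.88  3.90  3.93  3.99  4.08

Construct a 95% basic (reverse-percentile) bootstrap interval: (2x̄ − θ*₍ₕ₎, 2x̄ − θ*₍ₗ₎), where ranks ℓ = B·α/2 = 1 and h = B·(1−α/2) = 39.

(2.75, 3.83)

Percentile endpoints at ranks 1 and 39: θ*₍1₎ = 2.91, θ*₍39₎ = 3.99.
Basic interval reflects these around x̄:
  lower = 2 × 3.37 − 3.99 = 2.75
  upper = 2 × 3.37 − 2.91 = 3.83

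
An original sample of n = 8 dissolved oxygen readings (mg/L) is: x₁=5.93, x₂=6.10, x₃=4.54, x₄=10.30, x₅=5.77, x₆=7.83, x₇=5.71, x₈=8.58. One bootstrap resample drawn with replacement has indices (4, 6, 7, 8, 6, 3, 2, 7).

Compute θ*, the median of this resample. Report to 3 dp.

θ* = 6.965

Resample values: 10.30, 7.83, 5.71, 8.58, 7.83, 4.54, 6.10, 5.71.
Sorted: 4.54, 5.71, 5.71, 6.10, 7.83, 7.83, 8.58, 10.30
Median = average of the two middle values = 6.965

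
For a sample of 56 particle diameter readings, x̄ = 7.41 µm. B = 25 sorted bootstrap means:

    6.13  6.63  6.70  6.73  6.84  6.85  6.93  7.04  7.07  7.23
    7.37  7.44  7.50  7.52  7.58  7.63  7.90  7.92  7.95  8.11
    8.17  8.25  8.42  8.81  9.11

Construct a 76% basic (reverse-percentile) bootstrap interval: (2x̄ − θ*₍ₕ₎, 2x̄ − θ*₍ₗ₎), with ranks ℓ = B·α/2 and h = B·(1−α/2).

(6.57, 8.12)

Percentile endpoints at ranks 3 and 22: θ*₍3₎ = 6.70, θ*₍22₎ = 8.25.
Basic interval reflects these around x̄:
  lower = 2 × 7.41 − 8.25 = 6.57
  upper = 2 × 7.41 − 6.70 = 8.12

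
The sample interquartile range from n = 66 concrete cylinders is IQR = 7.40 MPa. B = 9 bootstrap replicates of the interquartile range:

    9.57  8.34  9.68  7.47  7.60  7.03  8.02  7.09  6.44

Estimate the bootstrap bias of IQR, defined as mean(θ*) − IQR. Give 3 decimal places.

mean(θ*) = (9.57 + 8.34 + 9.68 + 7.47 + 7.60 + 7.03 + 8.02 + 7.09 + 6.44) / 9 = 7.9156
bias = 7.9156 − 7.40

bias = +0.516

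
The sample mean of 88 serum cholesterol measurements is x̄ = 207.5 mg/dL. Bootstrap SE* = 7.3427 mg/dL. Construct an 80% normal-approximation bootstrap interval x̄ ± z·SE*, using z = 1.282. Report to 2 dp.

Margin = 1.282 × 7.3427 = 9.413
Interval: 207.5 ± 9.413

(198.09, 216.91)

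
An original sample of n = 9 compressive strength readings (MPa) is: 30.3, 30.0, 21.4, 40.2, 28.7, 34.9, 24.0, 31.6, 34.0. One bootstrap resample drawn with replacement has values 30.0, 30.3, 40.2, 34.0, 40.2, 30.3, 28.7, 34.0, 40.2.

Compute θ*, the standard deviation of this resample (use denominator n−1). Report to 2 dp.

Mean = 34.2111; sum of squared deviations = 186.3889
s² = 186.3889 / 8 = 23.2986
s = √23.2986 = 4.83

θ* = 4.83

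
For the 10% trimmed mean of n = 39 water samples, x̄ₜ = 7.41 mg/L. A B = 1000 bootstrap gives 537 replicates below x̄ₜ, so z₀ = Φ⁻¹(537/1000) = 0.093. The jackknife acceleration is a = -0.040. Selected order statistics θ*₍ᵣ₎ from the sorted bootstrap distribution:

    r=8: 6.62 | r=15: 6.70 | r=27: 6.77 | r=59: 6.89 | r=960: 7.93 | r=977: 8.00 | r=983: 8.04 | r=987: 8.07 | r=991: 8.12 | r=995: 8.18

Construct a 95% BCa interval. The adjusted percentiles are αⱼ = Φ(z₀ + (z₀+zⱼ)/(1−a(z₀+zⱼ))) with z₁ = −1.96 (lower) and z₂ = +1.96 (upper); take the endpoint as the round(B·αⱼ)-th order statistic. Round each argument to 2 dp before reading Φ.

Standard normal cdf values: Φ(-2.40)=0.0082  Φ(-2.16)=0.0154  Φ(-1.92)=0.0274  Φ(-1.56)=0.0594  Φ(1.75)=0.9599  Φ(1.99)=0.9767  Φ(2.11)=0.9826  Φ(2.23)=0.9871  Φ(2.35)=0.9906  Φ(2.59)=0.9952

Lower: z₀ + z₁ = 0.093 + (-1.960) = -1.867; 1 − a(z₀+z₁) = 1 − (-0.040)(-1.867) = 0.9253; argument = 0.093 + (-1.867)/0.9253 = -1.9247 → -1.92.
α₁ = Φ(-1.92) = 0.0274; rank = round(1000 × 0.0274) = 27; θ*₍27₎ = 6.77.
Upper: z₀ + z₂ = 2.053; 1 − a(z₀+z₂) = 1.0821; argument = 1.9902 → 1.99; α₂ = 0.9767; rank = 977; θ*₍977₎ = 8.00.

(6.77, 8.00)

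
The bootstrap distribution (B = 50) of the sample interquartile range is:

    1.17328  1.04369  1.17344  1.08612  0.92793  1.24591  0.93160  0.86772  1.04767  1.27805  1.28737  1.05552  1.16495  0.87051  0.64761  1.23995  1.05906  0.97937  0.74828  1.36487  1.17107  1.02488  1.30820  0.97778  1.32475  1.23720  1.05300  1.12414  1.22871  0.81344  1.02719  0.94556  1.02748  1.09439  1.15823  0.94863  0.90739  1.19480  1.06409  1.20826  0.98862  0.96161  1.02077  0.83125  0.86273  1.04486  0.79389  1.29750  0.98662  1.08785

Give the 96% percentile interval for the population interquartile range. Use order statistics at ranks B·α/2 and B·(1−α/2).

Sorted replicates: 0.64761, 0.74828, 0.79389, 0.81344, 0.83125, 0.86273, 0.86772, 0.87051, 0.90739, 0.92793, 0.93160, 0.94556, 0.94863, 0.96161, 0.97778, 0.97937, 0.98662, 0.98862, 1.02077, 1.02488, 1.02719, 1.02748, 1.04369, 1.04486, 1.04767, 1.05300, 1.05552, 1.05906, 1.06409, 1.08612, 1.08785, 1.09439, 1.12414, 1.15823, 1.16495, 1.17107, 1.17328, 1.17344, 1.19480, 1.20826, 1.22871, 1.23720, 1.23995, 1.24591, 1.27805, 1.28737, 1.29750, 1.30820, 1.32475, 1.36487
α = 0.04; lower rank = 50 × 0.020 = 1; upper rank = 50 × 0.980 = 49.
The 1st smallest replicate is 0.64761; the 49th is 1.32475.

(0.64761, 1.32475)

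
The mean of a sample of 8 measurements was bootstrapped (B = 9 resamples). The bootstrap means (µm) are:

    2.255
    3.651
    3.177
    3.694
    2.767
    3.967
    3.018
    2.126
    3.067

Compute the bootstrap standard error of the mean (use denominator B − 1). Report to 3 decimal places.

Bootstrap SE is the standard deviation of the 9 replicate means.
Mean of replicates: (2.255 + 3.651 + 3.177 + 3.694 + 2.767 + 3.967 + 3.018 + 2.126 + 3.067) / 9 = 27.7220 / 9 = 3.0802
Sum of squared deviations: (−0.8252)² + (+0.5708)² + (+0.0968)² + (+0.6138)² + (−0.3132)² + (+0.8868)² + (−0.0622)² + (−0.9542)² + (−0.0132)² = 3.1919
Variance = 3.1919 / 8 = 0.3990
SE* = √0.3990

SE* = 0.632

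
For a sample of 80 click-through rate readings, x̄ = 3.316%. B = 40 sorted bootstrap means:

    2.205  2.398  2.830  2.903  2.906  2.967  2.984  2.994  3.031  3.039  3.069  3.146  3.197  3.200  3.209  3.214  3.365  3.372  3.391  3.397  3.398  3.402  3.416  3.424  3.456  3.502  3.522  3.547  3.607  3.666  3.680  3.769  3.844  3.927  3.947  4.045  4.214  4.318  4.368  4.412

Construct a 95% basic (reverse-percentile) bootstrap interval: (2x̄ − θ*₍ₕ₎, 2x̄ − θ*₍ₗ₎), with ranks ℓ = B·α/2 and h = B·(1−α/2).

Percentile endpoints at ranks 1 and 39: θ*₍1₎ = 2.205, θ*₍39₎ = 4.368.
Basic interval reflects these around x̄:
  lower = 2 × 3.316 − 4.368 = 2.264
  upper = 2 × 3.316 − 2.205 = 4.427

(2.264, 4.427)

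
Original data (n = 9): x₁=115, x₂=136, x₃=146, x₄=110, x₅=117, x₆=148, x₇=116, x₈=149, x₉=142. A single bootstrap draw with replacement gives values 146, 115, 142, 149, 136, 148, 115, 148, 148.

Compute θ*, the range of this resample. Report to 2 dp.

Range = 149 − 115 = 34.00

θ* = 34.00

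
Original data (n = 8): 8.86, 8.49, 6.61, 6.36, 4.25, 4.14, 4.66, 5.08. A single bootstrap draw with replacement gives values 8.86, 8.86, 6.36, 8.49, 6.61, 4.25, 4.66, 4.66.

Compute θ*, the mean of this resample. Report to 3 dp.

θ* = 6.594

Mean = (8.86 + 8.86 + 6.36 + 8.49 + 6.61 + 4.25 + 4.66 + 4.66) / 8 = 52.750 / 8 = 6.594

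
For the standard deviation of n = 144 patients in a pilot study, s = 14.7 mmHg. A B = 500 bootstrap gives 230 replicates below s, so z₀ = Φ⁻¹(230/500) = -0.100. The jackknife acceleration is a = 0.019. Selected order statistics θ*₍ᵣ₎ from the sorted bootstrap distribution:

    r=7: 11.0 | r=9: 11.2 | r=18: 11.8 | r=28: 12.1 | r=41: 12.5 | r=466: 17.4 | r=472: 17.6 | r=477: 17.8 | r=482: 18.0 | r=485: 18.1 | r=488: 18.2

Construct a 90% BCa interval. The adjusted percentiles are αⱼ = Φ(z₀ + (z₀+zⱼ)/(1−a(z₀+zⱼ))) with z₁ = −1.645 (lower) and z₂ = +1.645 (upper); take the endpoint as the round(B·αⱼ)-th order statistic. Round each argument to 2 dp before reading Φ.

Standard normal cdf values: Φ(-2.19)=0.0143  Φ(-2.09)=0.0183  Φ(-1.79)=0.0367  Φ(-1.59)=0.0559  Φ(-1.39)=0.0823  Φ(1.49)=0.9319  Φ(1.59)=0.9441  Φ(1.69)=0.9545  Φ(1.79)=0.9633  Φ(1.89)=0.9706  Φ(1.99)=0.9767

(11.8, 17.4)

Lower: z₀ + z₁ = -0.100 + (-1.645) = -1.745; 1 − a(z₀+z₁) = 1 − (0.019)(-1.745) = 1.0332; argument = -0.100 + (-1.745)/1.0332 = -1.7890 → -1.79.
α₁ = Φ(-1.79) = 0.0367; rank = round(500 × 0.0367) = 18; θ*₍18₎ = 11.8.
Upper: z₀ + z₂ = 1.545; 1 − a(z₀+z₂) = 0.9706; argument = 1.4917 → 1.49; α₂ = 0.9319; rank = 466; θ*₍466₎ = 17.4.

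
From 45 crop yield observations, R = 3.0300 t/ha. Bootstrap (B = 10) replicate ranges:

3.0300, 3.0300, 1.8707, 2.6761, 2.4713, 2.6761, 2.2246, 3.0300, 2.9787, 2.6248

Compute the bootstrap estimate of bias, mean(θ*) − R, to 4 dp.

bias = −0.3688

mean(θ*) = (3.0300 + 3.0300 + 1.8707 + 2.6761 + 2.4713 + 2.6761 + 2.2246 + 3.0300 + 2.9787 + 2.6248) / 10 = 2.66123
bias = 2.66123 − 3.0300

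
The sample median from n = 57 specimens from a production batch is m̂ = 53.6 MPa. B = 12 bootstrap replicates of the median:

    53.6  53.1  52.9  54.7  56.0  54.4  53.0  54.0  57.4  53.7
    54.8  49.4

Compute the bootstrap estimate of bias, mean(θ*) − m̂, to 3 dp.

bias = +0.317

mean(θ*) = (53.6 + 53.1 + 52.9 + 54.7 + 56.0 + 54.4 + 53.0 + 54.0 + 57.4 + 53.7 + 54.8 + 49.4) / 12 = 53.9167
bias = 53.9167 − 53.6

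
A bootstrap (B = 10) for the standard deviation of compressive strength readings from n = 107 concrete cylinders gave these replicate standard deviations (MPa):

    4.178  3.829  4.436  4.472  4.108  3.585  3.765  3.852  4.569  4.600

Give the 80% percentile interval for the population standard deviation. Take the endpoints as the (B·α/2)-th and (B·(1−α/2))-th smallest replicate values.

Sorted replicates: 3.585, 3.765, 3.829, 3.852, 4.108, 4.178, 4.436, 4.472, 4.569, 4.600
α = 0.20; lower rank = 10 × 0.100 = 1; upper rank = 10 × 0.900 = 9.
The 1st smallest replicate is 3.585; the 9th is 4.569.

(3.585, 4.569)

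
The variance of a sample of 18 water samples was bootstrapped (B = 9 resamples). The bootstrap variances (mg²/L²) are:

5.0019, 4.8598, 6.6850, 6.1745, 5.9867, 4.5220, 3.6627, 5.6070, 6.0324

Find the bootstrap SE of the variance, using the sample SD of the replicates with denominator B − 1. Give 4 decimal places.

SE* = 0.9537

Bootstrap SE is the standard deviation of the 9 replicate variances.
Mean of replicates: (5.0019 + 4.8598 + 6.6850 + 6.1745 + 5.9867 + 4.5220 + 3.6627 + 5.6070 + 6.0324) / 9 = 48.53200 / 9 = 5.39244
Sum of squared deviations: (−0.39054)² + (−0.53264)² + (+1.29256)² + (+0.78206)² + (+0.59426)² + (−0.87044)² + (−1.72974)² + (+0.21456)² + (+0.63996)² = 7.27695
Variance = 7.27695 / 8 = 0.90962
SE* = √0.90962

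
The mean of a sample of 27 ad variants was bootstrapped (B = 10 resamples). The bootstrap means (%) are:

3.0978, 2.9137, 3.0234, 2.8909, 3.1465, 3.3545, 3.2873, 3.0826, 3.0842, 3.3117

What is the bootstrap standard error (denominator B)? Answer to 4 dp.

Bootstrap SE is the standard deviation of the 10 replicate means.
Mean of replicates: (3.0978 + 2.9137 + 3.0234 + 2.8909 + 3.1465 + 3.3545 + 3.2873 + 3.0826 + 3.0842 + 3.3117) / 10 = 31.19260 / 10 = 3.11926
Sum of squared deviations: (−0.02146)² + (−0.20556)² + (−0.09586)² + (−0.22836)² + (+0.02724)² + (+0.23524)² + (+0.16804)² + (−0.03666)² + (−0.03506)² + (+0.19244)² = 0.22798
Variance = 0.22798 / 10 = 0.02280
SE* = √0.02280

SE* = 0.1510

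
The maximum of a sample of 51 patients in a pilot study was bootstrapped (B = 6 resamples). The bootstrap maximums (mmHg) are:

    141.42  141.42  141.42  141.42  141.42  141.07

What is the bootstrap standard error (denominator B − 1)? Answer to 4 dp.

Bootstrap SE is the standard deviation of the 6 replicate maximums.
Mean of replicates: (141.42 + 141.42 + 141.42 + 141.42 + 141.42 + 141.07) / 6 = 848.17000 / 6 = 141.36167
Sum of squared deviations: (+0.05833)² + (+0.05833)² + (+0.05833)² + (+0.05833)² + (+0.05833)² + (−0.29167)² = 0.10208
Variance = 0.10208 / 5 = 0.02042
SE* = √0.02042

SE* = 0.1429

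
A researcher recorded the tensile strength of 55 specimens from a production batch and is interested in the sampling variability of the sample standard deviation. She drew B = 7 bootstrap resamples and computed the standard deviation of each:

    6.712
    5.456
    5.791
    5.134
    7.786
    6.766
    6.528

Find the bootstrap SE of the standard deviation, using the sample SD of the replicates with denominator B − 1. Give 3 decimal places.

SE* = 0.911

Bootstrap SE is the standard deviation of the 7 replicate standard deviations.
Mean of replicates: (6.712 + 5.456 + 5.791 + 5.134 + 7.786 + 6.766 + 6.528) / 7 = 44.1730 / 7 = 6.3104
Sum of squared deviations: (+0.4016)² + (−0.8544)² + (−0.5194)² + (−1.1764)² + (+1.4756)² + (+0.4556)² + (+0.2176)² = 4.9773
Variance = 4.9773 / 6 = 0.8295
SE* = √0.8295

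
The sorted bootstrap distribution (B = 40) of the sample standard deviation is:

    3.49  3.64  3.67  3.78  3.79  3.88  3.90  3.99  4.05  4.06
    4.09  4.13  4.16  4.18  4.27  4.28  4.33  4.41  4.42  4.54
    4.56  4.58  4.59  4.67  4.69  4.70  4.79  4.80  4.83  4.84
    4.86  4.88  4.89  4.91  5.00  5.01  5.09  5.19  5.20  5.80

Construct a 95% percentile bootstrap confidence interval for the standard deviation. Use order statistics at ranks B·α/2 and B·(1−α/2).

α = 0.05; lower rank = 40 × 0.025 = 1; upper rank = 40 × 0.975 = 39.
The 1st smallest replicate is 3.49; the 39th is 5.20.

(3.49, 5.20)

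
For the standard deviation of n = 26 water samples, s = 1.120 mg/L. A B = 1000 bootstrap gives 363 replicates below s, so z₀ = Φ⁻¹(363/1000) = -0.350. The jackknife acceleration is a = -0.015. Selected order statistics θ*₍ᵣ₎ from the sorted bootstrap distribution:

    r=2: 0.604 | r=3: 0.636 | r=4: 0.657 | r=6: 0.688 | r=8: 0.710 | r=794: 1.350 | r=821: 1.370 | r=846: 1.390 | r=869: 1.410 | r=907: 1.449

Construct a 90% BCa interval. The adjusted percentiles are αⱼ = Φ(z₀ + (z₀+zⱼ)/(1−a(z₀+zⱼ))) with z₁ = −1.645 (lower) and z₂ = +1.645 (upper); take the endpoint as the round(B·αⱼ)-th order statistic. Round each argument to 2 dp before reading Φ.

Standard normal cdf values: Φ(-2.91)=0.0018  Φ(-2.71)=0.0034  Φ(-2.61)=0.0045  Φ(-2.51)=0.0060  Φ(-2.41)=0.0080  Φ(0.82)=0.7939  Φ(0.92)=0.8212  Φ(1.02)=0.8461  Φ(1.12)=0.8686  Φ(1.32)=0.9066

Lower: z₀ + z₁ = -0.350 + (-1.645) = -1.995; 1 − a(z₀+z₁) = 1 − (-0.015)(-1.995) = 0.9701; argument = -0.350 + (-1.995)/0.9701 = -2.4065 → -2.41.
α₁ = Φ(-2.41) = 0.0080; rank = round(1000 × 0.0080) = 8; θ*₍8₎ = 0.710.
Upper: z₀ + z₂ = 1.295; 1 − a(z₀+z₂) = 1.0194; argument = 0.9203 → 0.92; α₂ = 0.8212; rank = 821; θ*₍821₎ = 1.370.

(0.710, 1.370)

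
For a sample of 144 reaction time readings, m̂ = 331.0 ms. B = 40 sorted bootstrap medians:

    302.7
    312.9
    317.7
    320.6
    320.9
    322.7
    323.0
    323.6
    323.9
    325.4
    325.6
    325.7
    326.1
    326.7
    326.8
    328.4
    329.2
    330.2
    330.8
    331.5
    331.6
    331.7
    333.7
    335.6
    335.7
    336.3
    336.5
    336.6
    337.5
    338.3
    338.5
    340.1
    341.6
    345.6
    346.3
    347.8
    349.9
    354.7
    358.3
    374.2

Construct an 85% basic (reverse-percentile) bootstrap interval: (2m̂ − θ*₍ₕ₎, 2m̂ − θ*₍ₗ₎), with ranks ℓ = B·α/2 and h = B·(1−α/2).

(312.1, 344.3)

Percentile endpoints at ranks 3 and 37: θ*₍3₎ = 317.7, θ*₍37₎ = 349.9.
Basic interval reflects these around m̂:
  lower = 2 × 331.0 − 349.9 = 312.1
  upper = 2 × 331.0 − 317.7 = 344.3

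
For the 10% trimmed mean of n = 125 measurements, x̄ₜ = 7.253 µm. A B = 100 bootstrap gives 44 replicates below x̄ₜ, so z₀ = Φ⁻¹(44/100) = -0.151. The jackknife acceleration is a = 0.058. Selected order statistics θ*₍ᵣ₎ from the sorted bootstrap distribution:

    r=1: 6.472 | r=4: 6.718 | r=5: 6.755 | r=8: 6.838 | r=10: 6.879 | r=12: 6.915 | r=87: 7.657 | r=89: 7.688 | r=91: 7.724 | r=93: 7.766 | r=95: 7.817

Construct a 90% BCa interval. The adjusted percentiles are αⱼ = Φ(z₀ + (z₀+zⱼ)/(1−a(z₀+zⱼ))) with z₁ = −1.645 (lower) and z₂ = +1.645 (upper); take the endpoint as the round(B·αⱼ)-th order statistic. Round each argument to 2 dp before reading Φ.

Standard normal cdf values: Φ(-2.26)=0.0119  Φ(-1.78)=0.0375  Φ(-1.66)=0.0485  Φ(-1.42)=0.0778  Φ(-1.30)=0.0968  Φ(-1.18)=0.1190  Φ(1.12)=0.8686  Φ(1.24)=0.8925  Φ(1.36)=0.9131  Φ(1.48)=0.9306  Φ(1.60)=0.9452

Lower: z₀ + z₁ = -0.151 + (-1.645) = -1.796; 1 − a(z₀+z₁) = 1 − (0.058)(-1.796) = 1.1042; argument = -0.151 + (-1.796)/1.1042 = -1.7776 → -1.78.
α₁ = Φ(-1.78) = 0.0375; rank = round(100 × 0.0375) = 4; θ*₍4₎ = 6.718.
Upper: z₀ + z₂ = 1.494; 1 − a(z₀+z₂) = 0.9133; argument = 1.4847 → 1.48; α₂ = 0.9306; rank = 93; θ*₍93₎ = 7.766.

(6.718, 7.766)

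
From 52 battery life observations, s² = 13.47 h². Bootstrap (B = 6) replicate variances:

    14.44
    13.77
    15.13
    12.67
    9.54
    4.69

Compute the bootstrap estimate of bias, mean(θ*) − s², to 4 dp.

bias = −1.7633

mean(θ*) = (14.44 + 13.77 + 15.13 + 12.67 + 9.54 + 4.69) / 6 = 11.70667
bias = 11.70667 − 13.47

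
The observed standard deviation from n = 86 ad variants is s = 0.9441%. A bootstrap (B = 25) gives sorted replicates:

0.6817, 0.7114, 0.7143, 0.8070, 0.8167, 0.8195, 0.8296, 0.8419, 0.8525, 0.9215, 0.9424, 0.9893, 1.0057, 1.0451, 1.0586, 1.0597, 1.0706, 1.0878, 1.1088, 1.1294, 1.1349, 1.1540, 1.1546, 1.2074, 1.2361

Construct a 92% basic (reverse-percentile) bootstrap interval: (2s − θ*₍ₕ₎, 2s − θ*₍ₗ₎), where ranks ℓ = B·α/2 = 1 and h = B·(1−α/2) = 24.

Percentile endpoints at ranks 1 and 24: θ*₍1₎ = 0.6817, θ*₍24₎ = 1.2074.
Basic interval reflects these around s:
  lower = 2 × 0.9441 − 1.2074 = 0.6808
  upper = 2 × 0.9441 − 0.6817 = 1.2065

(0.6808, 1.2065)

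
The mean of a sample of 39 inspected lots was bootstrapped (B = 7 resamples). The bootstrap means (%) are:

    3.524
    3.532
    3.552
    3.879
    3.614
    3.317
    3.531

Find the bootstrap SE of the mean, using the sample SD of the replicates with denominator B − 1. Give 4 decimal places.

SE* = 0.1666

Bootstrap SE is the standard deviation of the 7 replicate means.
Mean of replicates: (3.524 + 3.532 + 3.552 + 3.879 + 3.614 + 3.317 + 3.531) / 7 = 24.94900 / 7 = 3.56414
Sum of squared deviations: (−0.04014)² + (−0.03214)² + (−0.01214)² + (+0.31486)² + (+0.04986)² + (−0.24714)² + (−0.03314)² = 0.16659
Variance = 0.16659 / 6 = 0.02777
SE* = √0.02777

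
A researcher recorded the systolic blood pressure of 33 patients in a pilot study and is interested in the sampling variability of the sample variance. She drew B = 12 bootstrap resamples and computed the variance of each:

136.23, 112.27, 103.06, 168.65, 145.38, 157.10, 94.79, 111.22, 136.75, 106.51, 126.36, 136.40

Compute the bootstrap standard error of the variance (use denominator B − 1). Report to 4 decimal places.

Bootstrap SE is the standard deviation of the 12 replicate variances.
Mean of replicates: (136.23 + 112.27 + 103.06 + 168.65 + 145.38 + 157.10 + 94.79 + 111.22 + 136.75 + 106.51 + 126.36 + 136.40) / 12 = 1534.72000 / 12 = 127.89333
Sum of squared deviations: (+8.33667)² + (−15.62333)² + (−24.83333)² + (+40.75667)² + (+17.48667)² + (+29.20667)² + (−33.10333)² + (−16.67333)² + (+8.85667)² + (−21.38333)² + (−1.53333)² + (+8.50667)² = 5734.43447
Variance = 5734.43447 / 11 = 521.31222
SE* = √521.31222

SE* = 22.8323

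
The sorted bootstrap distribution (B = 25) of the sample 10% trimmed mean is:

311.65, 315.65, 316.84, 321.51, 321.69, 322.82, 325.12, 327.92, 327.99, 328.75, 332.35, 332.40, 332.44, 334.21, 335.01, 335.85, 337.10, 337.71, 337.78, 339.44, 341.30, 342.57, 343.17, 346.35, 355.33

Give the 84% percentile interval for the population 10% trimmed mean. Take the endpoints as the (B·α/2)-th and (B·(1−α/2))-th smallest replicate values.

α = 0.16; lower rank = 25 × 0.080 = 2; upper rank = 25 × 0.920 = 23.
The 2nd smallest replicate is 315.65; the 23rd is 343.17.

(315.65, 343.17)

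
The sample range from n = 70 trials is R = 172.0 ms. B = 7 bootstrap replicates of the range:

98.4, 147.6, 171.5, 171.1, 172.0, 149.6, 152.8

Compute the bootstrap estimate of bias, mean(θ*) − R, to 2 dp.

bias = −20.14

mean(θ*) = (98.4 + 147.6 + 171.5 + 171.1 + 172.0 + 149.6 + 152.8) / 7 = 151.857
bias = 151.857 − 172.0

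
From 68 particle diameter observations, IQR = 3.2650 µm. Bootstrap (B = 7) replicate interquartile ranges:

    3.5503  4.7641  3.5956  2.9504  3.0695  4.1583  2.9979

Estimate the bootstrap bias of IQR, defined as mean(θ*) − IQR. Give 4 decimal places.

bias = +0.3187

mean(θ*) = (3.5503 + 4.7641 + 3.5956 + 2.9504 + 3.0695 + 4.1583 + 2.9979) / 7 = 3.58373
bias = 3.58373 − 3.2650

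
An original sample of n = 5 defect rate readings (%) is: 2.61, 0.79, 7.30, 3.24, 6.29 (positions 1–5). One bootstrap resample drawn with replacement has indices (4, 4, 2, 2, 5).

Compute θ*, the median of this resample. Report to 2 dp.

θ* = 3.24

Resample values: 3.24, 3.24, 0.79, 0.79, 6.29.
Sorted: 0.79, 0.79, 3.24, 3.24, 6.29
Median = middle value = 3.24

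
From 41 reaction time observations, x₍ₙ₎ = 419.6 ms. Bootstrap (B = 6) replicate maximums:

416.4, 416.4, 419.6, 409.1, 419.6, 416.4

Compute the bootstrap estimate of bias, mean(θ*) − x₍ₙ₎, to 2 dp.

mean(θ*) = (416.4 + 416.4 + 419.6 + 409.1 + 419.6 + 416.4) / 6 = 416.250
bias = 416.250 − 419.6

bias = −3.35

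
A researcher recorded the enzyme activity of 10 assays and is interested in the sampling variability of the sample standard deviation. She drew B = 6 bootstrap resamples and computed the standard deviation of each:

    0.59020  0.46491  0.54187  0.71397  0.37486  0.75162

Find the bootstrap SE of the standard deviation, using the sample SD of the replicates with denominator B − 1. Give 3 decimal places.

SE* = 0.144

Bootstrap SE is the standard deviation of the 6 replicate standard deviations.
Mean of replicates: (0.59020 + 0.46491 + 0.54187 + 0.71397 + 0.37486 + 0.75162) / 6 = 3.437430 / 6 = 0.572905
Sum of squared deviations: (+0.017295)² + (−0.107995)² + (−0.031035)² + (+0.141065)² + (−0.198045)² + (+0.178715)² = 0.103985
Variance = 0.103985 / 5 = 0.020797
SE* = √0.020797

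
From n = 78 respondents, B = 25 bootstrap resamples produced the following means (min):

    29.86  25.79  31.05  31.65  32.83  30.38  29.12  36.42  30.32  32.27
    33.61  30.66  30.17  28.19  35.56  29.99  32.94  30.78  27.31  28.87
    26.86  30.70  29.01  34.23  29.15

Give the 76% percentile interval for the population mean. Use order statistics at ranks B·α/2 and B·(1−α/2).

(27.31, 33.61)

Sorted replicates: 25.79, 26.86, 27.31, 28.19, 28.87, 29.01, 29.12, 29.15, 29.86, 29.99, 30.17, 30.32, 30.38, 30.66, 30.70, 30.78, 31.05, 31.65, 32.27, 32.83, 32.94, 33.61, 34.23, 35.56, 36.42
α = 0.24; lower rank = 25 × 0.120 = 3; upper rank = 25 × 0.880 = 22.
The 3rd smallest replicate is 27.31; the 22nd is 33.61.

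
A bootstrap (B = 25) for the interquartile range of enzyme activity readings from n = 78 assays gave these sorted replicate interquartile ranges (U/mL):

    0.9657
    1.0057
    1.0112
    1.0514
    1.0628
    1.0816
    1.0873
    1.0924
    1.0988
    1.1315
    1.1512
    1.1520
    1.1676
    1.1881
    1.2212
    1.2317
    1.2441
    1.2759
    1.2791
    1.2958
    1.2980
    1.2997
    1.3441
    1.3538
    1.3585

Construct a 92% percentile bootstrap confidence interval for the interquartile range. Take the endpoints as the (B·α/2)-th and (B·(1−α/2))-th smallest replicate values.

α = 0.08; lower rank = 25 × 0.040 = 1; upper rank = 25 × 0.960 = 24.
The 1st smallest replicate is 0.9657; the 24th is 1.3538.

(0.9657, 1.3538)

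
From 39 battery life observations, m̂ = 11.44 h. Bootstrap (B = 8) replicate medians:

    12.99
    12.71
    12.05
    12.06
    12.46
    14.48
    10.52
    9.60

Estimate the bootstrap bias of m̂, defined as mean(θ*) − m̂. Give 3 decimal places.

bias = +0.669

mean(θ*) = (12.99 + 12.71 + 12.05 + 12.06 + 12.46 + 14.48 + 10.52 + 9.60) / 8 = 12.1088
bias = 12.1088 − 11.44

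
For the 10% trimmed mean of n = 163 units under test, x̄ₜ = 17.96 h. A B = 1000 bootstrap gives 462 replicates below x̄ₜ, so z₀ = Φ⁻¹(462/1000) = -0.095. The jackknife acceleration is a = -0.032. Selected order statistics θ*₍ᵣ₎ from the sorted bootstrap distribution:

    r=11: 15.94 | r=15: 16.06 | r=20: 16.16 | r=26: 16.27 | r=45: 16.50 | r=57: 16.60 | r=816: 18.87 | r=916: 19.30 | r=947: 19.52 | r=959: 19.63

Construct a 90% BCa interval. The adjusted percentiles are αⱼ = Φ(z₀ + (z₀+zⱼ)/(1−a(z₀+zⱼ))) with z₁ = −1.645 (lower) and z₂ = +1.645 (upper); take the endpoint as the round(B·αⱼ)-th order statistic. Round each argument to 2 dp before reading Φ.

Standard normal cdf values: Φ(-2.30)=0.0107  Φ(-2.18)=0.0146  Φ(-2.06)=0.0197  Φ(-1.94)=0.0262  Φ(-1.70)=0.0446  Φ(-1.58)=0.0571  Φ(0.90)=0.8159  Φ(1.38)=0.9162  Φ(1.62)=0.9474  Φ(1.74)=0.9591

(16.27, 19.30)

Lower: z₀ + z₁ = -0.095 + (-1.645) = -1.740; 1 − a(z₀+z₁) = 1 − (-0.032)(-1.740) = 0.9443; argument = -0.095 + (-1.740)/0.9443 = -1.9376 → -1.94.
α₁ = Φ(-1.94) = 0.0262; rank = round(1000 × 0.0262) = 26; θ*₍26₎ = 16.27.
Upper: z₀ + z₂ = 1.550; 1 − a(z₀+z₂) = 1.0496; argument = 1.3818 → 1.38; α₂ = 0.9162; rank = 916; θ*₍916₎ = 19.30.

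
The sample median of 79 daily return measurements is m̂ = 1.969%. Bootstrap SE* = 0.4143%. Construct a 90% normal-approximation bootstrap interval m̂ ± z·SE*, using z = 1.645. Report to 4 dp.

Margin = 1.645 × 0.4143 = 0.68152
Interval: 1.969 ± 0.68152

(1.2875, 2.6505)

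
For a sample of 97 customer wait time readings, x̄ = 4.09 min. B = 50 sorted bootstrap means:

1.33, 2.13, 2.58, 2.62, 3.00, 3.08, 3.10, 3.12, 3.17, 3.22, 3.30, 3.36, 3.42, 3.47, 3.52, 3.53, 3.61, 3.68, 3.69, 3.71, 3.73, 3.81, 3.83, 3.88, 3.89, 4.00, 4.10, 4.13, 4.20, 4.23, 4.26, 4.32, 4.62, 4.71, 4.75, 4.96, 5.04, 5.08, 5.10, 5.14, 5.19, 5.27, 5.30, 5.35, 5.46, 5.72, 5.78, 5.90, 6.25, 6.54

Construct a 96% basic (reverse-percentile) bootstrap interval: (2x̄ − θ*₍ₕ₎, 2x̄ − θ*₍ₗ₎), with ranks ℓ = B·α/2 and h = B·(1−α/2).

(1.93, 6.85)

Percentile endpoints at ranks 1 and 49: θ*₍1₎ = 1.33, θ*₍49₎ = 6.25.
Basic interval reflects these around x̄:
  lower = 2 × 4.09 − 6.25 = 1.93
  upper = 2 × 4.09 − 1.33 = 6.85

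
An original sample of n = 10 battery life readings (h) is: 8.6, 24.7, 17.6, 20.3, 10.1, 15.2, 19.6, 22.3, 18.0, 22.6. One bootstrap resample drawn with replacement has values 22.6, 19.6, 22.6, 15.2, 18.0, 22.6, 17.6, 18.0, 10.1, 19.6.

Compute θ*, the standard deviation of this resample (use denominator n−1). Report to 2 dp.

θ* = 3.88

Mean = 18.5900; sum of squared deviations = 135.5290
s² = 135.5290 / 9 = 15.0588
s = √15.0588 = 3.88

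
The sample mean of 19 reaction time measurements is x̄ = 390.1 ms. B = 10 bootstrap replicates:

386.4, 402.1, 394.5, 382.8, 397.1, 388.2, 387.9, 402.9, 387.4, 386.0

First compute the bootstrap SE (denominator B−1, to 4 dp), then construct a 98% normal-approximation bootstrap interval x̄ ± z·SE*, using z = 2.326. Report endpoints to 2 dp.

(373.56, 406.64)

Mean of replicates = 391.5300; sum of squared deviations = 455.2810; SE* = √(455.2810/9) = 7.1124
Margin = 2.326 × 7.1124 = 16.543
Interval: 390.1 ± 16.543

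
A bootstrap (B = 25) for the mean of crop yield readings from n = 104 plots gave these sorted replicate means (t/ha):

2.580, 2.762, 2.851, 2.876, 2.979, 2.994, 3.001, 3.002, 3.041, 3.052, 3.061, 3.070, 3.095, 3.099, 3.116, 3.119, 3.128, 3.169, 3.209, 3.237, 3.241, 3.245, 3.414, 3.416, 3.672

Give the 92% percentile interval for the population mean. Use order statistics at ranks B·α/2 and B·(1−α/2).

(2.580, 3.416)

α = 0.08; lower rank = 25 × 0.040 = 1; upper rank = 25 × 0.960 = 24.
The 1st smallest replicate is 2.580; the 24th is 3.416.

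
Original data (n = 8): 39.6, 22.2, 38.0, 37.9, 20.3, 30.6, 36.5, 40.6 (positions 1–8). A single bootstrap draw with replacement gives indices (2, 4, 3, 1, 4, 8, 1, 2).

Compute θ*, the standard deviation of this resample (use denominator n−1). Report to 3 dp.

Resample values: 22.2, 37.9, 38.0, 39.6, 37.9, 40.6, 39.6, 22.2.
Mean = 34.7500; sum of squared deviations = 426.6800
s² = 426.6800 / 7 = 60.9543
s = √60.9543 = 7.807

θ* = 7.807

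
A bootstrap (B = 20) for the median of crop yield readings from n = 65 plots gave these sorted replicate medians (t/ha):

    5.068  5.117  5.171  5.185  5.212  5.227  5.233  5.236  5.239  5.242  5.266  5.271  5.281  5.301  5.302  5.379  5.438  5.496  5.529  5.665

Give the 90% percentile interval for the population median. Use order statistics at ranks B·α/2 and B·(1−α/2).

α = 0.10; lower rank = 20 × 0.050 = 1; upper rank = 20 × 0.950 = 19.
The 1st smallest replicate is 5.068; the 19th is 5.529.

(5.068, 5.529)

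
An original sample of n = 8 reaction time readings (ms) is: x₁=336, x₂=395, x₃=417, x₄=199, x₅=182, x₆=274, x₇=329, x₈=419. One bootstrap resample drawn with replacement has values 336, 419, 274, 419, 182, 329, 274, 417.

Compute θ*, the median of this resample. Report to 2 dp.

Sorted: 182, 274, 274, 329, 336, 417, 419, 419
Median = average of the two middle values = 332.50

θ* = 332.50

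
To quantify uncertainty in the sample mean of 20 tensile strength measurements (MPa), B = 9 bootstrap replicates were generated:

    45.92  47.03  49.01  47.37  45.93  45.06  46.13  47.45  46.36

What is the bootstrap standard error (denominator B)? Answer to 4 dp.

Bootstrap SE is the standard deviation of the 9 replicate means.
Mean of replicates: (45.92 + 47.03 + 49.01 + 47.37 + 45.93 + 45.06 + 46.13 + 47.45 + 46.36) / 9 = 420.26000 / 9 = 46.69556
Sum of squared deviations: (−0.77556)² + (+0.33444)² + (+2.31444)² + (+0.67444)² + (−0.76556)² + (−1.63556)² + (−0.56556)² + (+0.75444)² + (−0.33556)² = 10.78762
Variance = 10.78762 / 9 = 1.19862
SE* = √1.19862

SE* = 1.0948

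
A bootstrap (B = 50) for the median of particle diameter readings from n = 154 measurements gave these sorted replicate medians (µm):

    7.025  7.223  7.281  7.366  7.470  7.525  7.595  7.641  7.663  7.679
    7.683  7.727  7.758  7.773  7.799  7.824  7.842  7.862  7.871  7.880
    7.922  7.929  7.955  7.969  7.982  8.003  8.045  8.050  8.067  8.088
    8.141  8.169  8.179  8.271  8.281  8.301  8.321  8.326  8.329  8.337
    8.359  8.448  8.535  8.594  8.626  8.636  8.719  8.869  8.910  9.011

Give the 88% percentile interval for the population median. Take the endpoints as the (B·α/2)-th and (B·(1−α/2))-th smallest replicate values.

α = 0.12; lower rank = 50 × 0.060 = 3; upper rank = 50 × 0.940 = 47.
The 3rd smallest replicate is 7.281; the 47th is 8.719.

(7.281, 8.719)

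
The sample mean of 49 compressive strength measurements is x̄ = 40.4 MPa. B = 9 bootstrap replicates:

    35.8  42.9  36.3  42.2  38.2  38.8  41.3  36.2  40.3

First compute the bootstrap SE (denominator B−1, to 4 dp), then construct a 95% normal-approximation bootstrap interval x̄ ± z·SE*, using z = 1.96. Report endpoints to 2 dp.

(35.11, 45.69)

Mean of replicates = 39.1111; sum of squared deviations = 58.3689; SE* = √(58.3689/8) = 2.7011
Margin = 1.96 × 2.7011 = 5.294
Interval: 40.4 ± 5.294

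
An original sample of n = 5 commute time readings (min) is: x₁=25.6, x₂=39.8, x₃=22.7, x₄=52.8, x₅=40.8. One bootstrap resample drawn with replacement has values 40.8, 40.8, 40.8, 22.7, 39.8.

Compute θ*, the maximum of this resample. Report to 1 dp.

θ* = 40.8

Maximum = 40.8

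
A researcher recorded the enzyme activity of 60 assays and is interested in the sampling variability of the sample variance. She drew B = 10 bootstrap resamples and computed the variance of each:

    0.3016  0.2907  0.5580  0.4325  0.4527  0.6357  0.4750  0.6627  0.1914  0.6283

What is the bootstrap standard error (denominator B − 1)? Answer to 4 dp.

Bootstrap SE is the standard deviation of the 10 replicate variances.
Mean of replicates: (0.3016 + 0.2907 + 0.5580 + 0.4325 + 0.4527 + 0.6357 + 0.4750 + 0.6627 + 0.1914 + 0.6283) / 10 = 4.62860 / 10 = 0.46286
Sum of squared deviations: (−0.16126)² + (−0.17216)² + (+0.09514)² + (−0.03036)² + (−0.01016)² + (+0.17284)² + (+0.01214)² + (+0.19984)² + (−0.27146)² + (+0.16544)² = 0.23674
Variance = 0.23674 / 9 = 0.02630
SE* = √0.02630

SE* = 0.1622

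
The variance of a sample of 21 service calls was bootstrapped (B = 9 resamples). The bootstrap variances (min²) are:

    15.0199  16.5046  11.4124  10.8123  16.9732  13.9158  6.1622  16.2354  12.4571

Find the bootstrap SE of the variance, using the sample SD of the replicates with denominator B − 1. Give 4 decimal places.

Bootstrap SE is the standard deviation of the 9 replicate variances.
Mean of replicates: (15.0199 + 16.5046 + 11.4124 + 10.8123 + 16.9732 + 13.9158 + 6.1622 + 16.2354 + 12.4571) / 9 = 119.49290 / 9 = 13.27699
Sum of squared deviations: (+1.74291)² + (+3.22761)² + (−1.86459)² + (−2.46469)² + (+3.69621)² + (+0.63881)² + (−7.11479)² + (+2.95841)² + (−0.81989)² = 97.12129
Variance = 97.12129 / 8 = 12.14016
SE* = √12.14016

SE* = 3.4843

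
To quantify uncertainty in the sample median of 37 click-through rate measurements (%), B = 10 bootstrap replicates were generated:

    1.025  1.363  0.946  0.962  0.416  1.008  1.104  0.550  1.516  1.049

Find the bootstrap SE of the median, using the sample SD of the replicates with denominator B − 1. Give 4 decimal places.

Bootstrap SE is the standard deviation of the 10 replicate medians.
Mean of replicates: (1.025 + 1.363 + 0.946 + 0.962 + 0.416 + 1.008 + 1.104 + 0.550 + 1.516 + 1.049) / 10 = 9.93900 / 10 = 0.99390
Sum of squared deviations: (+0.03110)² + (+0.36910)² + (−0.04790)² + (−0.03190)² + (−0.57790)² + (+0.01410)² + (+0.11010)² + (−0.44390)² + (+0.52210)² + (+0.05510)² = 0.95947
Variance = 0.95947 / 9 = 0.10661
SE* = √0.10661

SE* = 0.3265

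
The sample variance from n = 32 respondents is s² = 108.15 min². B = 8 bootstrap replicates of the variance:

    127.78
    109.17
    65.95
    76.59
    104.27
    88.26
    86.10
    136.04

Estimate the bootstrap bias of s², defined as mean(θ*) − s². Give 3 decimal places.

bias = −8.880

mean(θ*) = (127.78 + 109.17 + 65.95 + 76.59 + 104.27 + 88.26 + 86.10 + 136.04) / 8 = 99.2700
bias = 99.2700 − 108.15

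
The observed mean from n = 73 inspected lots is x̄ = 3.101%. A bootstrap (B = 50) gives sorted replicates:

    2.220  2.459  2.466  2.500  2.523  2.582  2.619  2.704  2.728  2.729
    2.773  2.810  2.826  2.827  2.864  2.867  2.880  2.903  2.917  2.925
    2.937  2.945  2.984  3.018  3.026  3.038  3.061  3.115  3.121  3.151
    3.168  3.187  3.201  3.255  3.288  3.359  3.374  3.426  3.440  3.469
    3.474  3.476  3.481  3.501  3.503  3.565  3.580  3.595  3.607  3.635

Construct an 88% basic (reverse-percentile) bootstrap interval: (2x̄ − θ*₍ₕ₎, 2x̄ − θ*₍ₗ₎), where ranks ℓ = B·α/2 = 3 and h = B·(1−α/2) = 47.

(2.622, 3.736)

Percentile endpoints at ranks 3 and 47: θ*₍3₎ = 2.466, θ*₍47₎ = 3.580.
Basic interval reflects these around x̄:
  lower = 2 × 3.101 − 3.580 = 2.622
  upper = 2 × 3.101 − 2.466 = 3.736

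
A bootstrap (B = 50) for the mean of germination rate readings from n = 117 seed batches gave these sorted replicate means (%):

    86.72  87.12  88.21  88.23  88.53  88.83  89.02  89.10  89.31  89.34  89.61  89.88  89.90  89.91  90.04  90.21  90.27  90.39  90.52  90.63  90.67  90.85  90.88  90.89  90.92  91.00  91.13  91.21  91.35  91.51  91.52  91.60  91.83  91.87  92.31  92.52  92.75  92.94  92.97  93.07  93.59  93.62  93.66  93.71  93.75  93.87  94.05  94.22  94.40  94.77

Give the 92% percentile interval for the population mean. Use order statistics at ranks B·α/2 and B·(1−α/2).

α = 0.08; lower rank = 50 × 0.040 = 2; upper rank = 50 × 0.960 = 48.
The 2nd smallest replicate is 87.12; the 48th is 94.22.

(87.12, 94.22)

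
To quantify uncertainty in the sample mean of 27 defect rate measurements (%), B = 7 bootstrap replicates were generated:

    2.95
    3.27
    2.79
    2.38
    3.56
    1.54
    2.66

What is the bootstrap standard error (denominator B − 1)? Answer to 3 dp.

SE* = 0.655

Bootstrap SE is the standard deviation of the 7 replicate means.
Mean of replicates: (2.95 + 3.27 + 2.79 + 2.38 + 3.56 + 1.54 + 2.66) / 7 = 19.1500 / 7 = 2.7357
Sum of squared deviations: (+0.2143)² + (+0.5343)² + (+0.0543)² + (−0.3557)² + (+0.8243)² + (−1.1957)² + (−0.0757)² = 2.5758
Variance = 2.5758 / 6 = 0.4293
SE* = √0.4293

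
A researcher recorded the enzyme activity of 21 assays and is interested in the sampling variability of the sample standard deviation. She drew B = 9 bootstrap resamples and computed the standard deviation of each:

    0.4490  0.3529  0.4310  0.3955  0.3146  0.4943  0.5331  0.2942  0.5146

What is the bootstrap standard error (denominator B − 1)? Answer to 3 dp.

SE* = 0.087

Bootstrap SE is the standard deviation of the 9 replicate standard deviations.
Mean of replicates: (0.4490 + 0.3529 + 0.4310 + 0.3955 + 0.3146 + 0.4943 + 0.5331 + 0.2942 + 0.5146) / 9 = 3.77920 / 9 = 0.41991
Sum of squared deviations: (+0.02909)² + (−0.06701)² + (+0.01109)² + (−0.02441)² + (−0.10531)² + (+0.07439)² + (+0.11319)² + (−0.12571)² + (+0.09469)² = 0.06026
Variance = 0.06026 / 8 = 0.00753
SE* = √0.00753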